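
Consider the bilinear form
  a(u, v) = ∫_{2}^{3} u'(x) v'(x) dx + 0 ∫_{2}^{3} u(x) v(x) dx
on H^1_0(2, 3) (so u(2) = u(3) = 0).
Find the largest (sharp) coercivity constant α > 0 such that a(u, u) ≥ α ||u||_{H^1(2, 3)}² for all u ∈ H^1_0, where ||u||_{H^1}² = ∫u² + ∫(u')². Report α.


α = π^2/(1 + π^2)

Coercivity of a(·,·) on H^1_0(2, 3) means a(u, u) ≥ α ||u||_{H^1}² for every u ∈ H^1_0.
The interval has length L = 1, and Poincaré/coercivity depend only on L. Here a(u, u) = ∫(u')² + (0)·∫u².
Here c = 0, so a(u,u) = ∫(u')² alone. The condition a(u,u) ≥ α||u||_{H^1}² reads (1−α)∫(u')² ≥ (α−c)∫u². Any admissible α is ≤ 1 (rapidly oscillating u have ∫u²/∫(u')² → 0), and α = 1 would force 0 ≥ (1−c)∫u², impossible since c < 1; so 1−α > 0. By the sharp Poincaré inequality on H^1_0 of an interval of length L, ∫(u')² ≥ (π/L)²∫u² with equality for the first sine mode sin(π(x−x₀)/L) (x₀ the left endpoint), so the inequality holds for all u iff (1−α)(π/L)² ≥ α − c, i.e. α ≤ ((π/L)² + c)/((π/L)² + 1) = (1 + c(L/π)²)/(1 + (L/π)²). (Direct route, valid since c ≤ 0: Poincaré gives c∫u² ≥ c(L/π)²∫(u')², so a(u,u) ≥ (1 + c(L/π)²)∫(u')², while ||u||_{H^1}² ≤ (1 + (L/π)²)∫(u')²; dividing yields the same α.) With (π/L)² = π^2 and c = 0, the largest admissible constant is α = ((π/L)² + c)/((π/L)² + 1).
Simplifying, α = π^2/(1 + π^2).


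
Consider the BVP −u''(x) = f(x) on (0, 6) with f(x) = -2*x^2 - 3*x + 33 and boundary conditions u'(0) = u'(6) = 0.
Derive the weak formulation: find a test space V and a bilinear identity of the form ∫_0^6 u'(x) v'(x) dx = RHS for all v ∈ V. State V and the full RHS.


V = H^1(0, 6) (no boundary constraint on v; u is determined up to an additive constant); weak form: ∫_0^6 u'v' dx = ∫_0^6 (-2*x^2 - 3*x + 33) v dx for all v ∈ V.

Multiply both sides by a test function v and integrate from 0 to 6:
  ∫_0^6 −u''(x) v(x) dx = ∫_0^6 f(x) v(x) dx.
Integrate the LHS by parts once:
  ∫_0^6 −u'' v dx = −[u'(x) v(x)]_0^6 + ∫_0^6 u'(x) v'(x) dx.
Thus ∫_0^6 u'(x) v'(x) dx = ∫_0^6 f(x) v(x) dx + [u'(x) v(x)]_0^6.
Choose V so that boundary terms are either known or forced to vanish.
u has homogeneous Neumann: u'(0) = u'(6) = 0. So [u' v]_0^6 = 0·v(6) − 0·v(0) = 0 for any v; take V = H^1(0, 6).
Weak formulation: find u (satisfying any essential BC) such that ∫_0^6 u'(x) v'(x) dx = ∫_0^6 f v dx for all v ∈ V (homogeneous Neumann, so boundary terms vanish).
Substituting f(x) = -2*x^2 - 3*x + 33, the right-hand side is ∫_0^6 (-2*x^2 - 3*x + 33) v dx.
Compatibility check (pure Neumann): taking v ≡ 1 ∈ V gives 0 = ∫_0^6 f dx + (0) − (0), i.e. ∫_0^6 f dx must equal u'(0) − u'(6) = 0. Indeed ∫_0^6 (-2*x^2 - 3*x + 33) dx = 0, so the data are compatible. The solution is then unique only up to an additive constant (fix it e.g. by requiring ∫_0^6 u dx = 0).


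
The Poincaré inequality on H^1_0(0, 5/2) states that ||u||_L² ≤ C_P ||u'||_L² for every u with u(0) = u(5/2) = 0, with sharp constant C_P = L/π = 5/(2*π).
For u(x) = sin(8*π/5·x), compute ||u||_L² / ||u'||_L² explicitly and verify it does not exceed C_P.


||u||_L² / ||u'||_L² = 5/(8*π) < C_P = 5/(2*π).

u(x) = sin(8*π/5·x), so u'(x) = 8*π*cos(8*π*x/5)/5.
Writing u(x) = A·sin(kπx/L) with A = 1 and k = 4, use ∫_0^L sin²(kπx/L) dx = L/2 and ∫_0^L cos²(kπx/L) dx = L/2.
u² = 1·sin²(8*π/5·x) and (u')² = 64*π^2/25·cos²(8*π/5·x), and each of sin², cos² integrates to L/2 = 5/4 over (0, 5/2).
∫_0^5/2 u² dx = 5/4, so ||u||_L² = sqrt(5)/2.
∫_0^5/2 (u')² dx = 16*π^2/5, so ||u'||_L² = 4*sqrt(5)*π/5.
Ratio ||u||_L² / ||u'||_L² = 5/(8*π).
Sharp Poincaré constant on H^1_0(0, 5/2) is C_P = L/π = 5/(2*π), achieved by sin(2*π/5·x).
This is the k = 4 harmonic; the ratio L/(kπ) is strictly less than C_P = L/π, consistent with the sharp inequality ||u||_L² ≤ C_P ||u'||_L².


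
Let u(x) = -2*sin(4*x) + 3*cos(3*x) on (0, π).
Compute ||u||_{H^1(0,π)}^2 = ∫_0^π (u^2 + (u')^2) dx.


||u||_{H^1(0,π)}^2 = -960/7 + 79*π

u'(x) = -9*sin(3*x) - 8*cos(4*x).
Expand u² and (u')² and integrate term by term on (0, π), using: for integers n ≥ 1, ∫_0^π sin²(nx) dx = ∫_0^π cos²(nx) dx = π/2; for n ≠ n', ∫_0^π sin(nx)sin(n'x) dx = ∫_0^π cos(nx)cos(n'x) dx = 0; and by product-to-sum, ∫_0^π sin(nx)cos(n'x) dx = ½∫_0^π [sin((n+n')x) + sin((n−n')x)] dx, which is 0 when n+n' is even and 2n/(n²−n'²) when n+n' is odd (it need not vanish on (0, π)).
  u² squared terms: (-2)²·∫sin(4x)² dx = 4·π/2 = 2*π;  (3)²·∫cos(3x)² dx = 9·π/2 = 9*π/2.
  u² cross terms: 2·(-2)·(3)·∫sin(4x)·cos(3x) dx = -12·(8/7) = -96/7.
  So ∫_0^π u² dx = 2*π + 9*π/2 − 96/7 = -96/7 + 13*π/2.
  (u')² squared terms: (-9)²·∫sin(3x)² dx = 81·π/2 = 81*π/2;  (-8)²·∫cos(4x)² dx = 64·π/2 = 32*π.
  (u')² cross terms: 2·(-9)·(-8)·∫sin(3x)·cos(4x) dx = 144·(-6/7) = -864/7.
  So ∫_0^π (u')² dx = 81*π/2 + 32*π − 864/7 = -864/7 + 145*π/2.
||u||_{H^1}^2 = (-96/7 + 13*π/2) + (-864/7 + 145*π/2) = -960/7 + 79*π.


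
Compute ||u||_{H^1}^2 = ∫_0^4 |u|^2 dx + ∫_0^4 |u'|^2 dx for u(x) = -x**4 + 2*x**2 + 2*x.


||u||_{H^1}^2 = 15374384/315

The H^1 norm (squared) on an interval (0, L) is
  ||u||_{H^1}^2 = ∫_0^L u(x)^2 dx + ∫_0^L u'(x)^2 dx.
Compute u'(x) = -4*x**3 + 4*x + 2.
Then u(x)^2 = x**8 - 4*x**6 - 4*x**5 + 4*x**4 + 8*x**3 + 4*x**2 and u'(x)^2 = 16*x**6 - 32*x**4 - 16*x**3 + 16*x**2 + 16*x + 4.
Integrate each monomial from 0 to 4 using ∫_0^4 c·x^n dx = c·4^(n+1)/(n+1):
  ∫_0^4 u(x)^2 dx = ∫_0^4 (x^8 - 4*x^6 - 4*x^5 + 4*x^4 + 8*x^3 + 4*x^2) dx. Term by term:
    ∫_0^4 x^8 dx = 262144/9;  ∫_0^4 -4*x^6 dx = -65536/7;  ∫_0^4 -4*x^5 dx = -8192/3;
    ∫_0^4 4*x^4 dx = 4096/5;  ∫_0^4 8*x^3 dx = 512;  ∫_0^4 4*x^2 dx = 256/3.
  Sum: 262144/9 − 65536/7 − 8192/3 + 4096/5 + 512 + 256/3 = 5811968/315.
  ∫_0^4 u'(x)^2 dx = ∫_0^4 (16*x^6 - 32*x^4 - 16*x^3 + 16*x^2 + 16*x + 4) dx. Term by term:
    ∫_0^4 16*x^6 dx = 262144/7;  ∫_0^4 -32*x^4 dx = -32768/5;  ∫_0^4 -16*x^3 dx = -1024;
    ∫_0^4 16*x^2 dx = 1024/3;  ∫_0^4 16*x dx = 128;  ∫_0^4 4 dx = 16.
  Sum: 262144/7 − 32768/5 − 1024 + 1024/3 + 128 + 16 = 3187472/105.
Adding: ||u||_{H^1}^2 = 5811968/315 + 3187472/105 = 15374384/315.


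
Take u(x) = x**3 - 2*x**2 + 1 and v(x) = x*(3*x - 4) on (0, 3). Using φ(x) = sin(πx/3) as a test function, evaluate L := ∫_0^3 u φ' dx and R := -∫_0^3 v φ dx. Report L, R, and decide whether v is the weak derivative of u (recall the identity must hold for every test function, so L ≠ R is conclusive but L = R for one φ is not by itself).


LHS = -45/π + 324/π^3, RHS = -45/π + 324/π^3. Yes, v = u' weakly.

u(x) = x**3 - 2*x**2 + 1, classical derivative u'(x) = 3*x**2 - 4*x.
φ(x) = sin(πx/3), so φ'(x) = π*cos(π*x/3)/3.
Note φ(0) = φ(3) = 0, so the boundary term u·φ vanishes.
LHS = ∫_0^3 u(x) φ'(x) dx = ∫_0^3 (π*x^3*cos(π*x/3)/3 - 2*π*x^2*cos(π*x/3)/3 + π*cos(π*x/3)/3) dx. Term by term:
  ∫_0^3 π*cos(π*x/3)/3 dx = 0;  ∫_0^3 -2*π*x^2*cos(π*x/3)/3 dx = 36/π;  ∫_0^3 π*x^3*cos(π*x/3)/3 dx = -81/π + 324/π^3.
Sum: 0 + 36/π + -81/π + 324/π^3 = -45/π + 324/π^3.
So LHS = -45/π + 324/π^3.
∫_0^3 v(x) φ(x) dx = ∫_0^3 (3*x^2*sin(π*x/3) - 4*x*sin(π*x/3)) dx. Term by term:
  ∫_0^3 -4*x*sin(π*x/3) dx = -36/π;  ∫_0^3 3*x^2*sin(π*x/3) dx = -324/π^3 + 81/π.
Sum: -36/π + -324/π^3 + 81/π = -324/π^3 + 45/π.
So RHS = -∫_0^3 v(x) φ(x) dx = -45/π + 324/π^3.
LHS = RHS, so the identity holds for this test φ.
Moreover u is smooth here and v(x) = u'(x) = 3*x**2 - 4*x pointwise, so the identity holds for every test function. Hence v is the weak derivative of u.


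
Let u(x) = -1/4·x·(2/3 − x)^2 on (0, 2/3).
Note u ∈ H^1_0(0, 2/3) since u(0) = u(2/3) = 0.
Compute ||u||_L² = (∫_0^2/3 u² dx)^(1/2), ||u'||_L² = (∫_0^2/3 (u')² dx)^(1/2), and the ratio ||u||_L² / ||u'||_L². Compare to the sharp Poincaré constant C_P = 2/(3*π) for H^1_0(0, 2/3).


||u||_L² / ||u'||_L² = sqrt(14)/21 < C_P = 2/(3*π).

u(x) = -1/4·x·(2/3 − x)^2, so u'(x) = (2 - 9*x)*(3*x - 2)/36.
u(x) = -1/4·x·(2/3 − x)^2 vanishes at x = 0 and x = 2/3, so u ∈ H^1_0(0, 2/3). Differentiate via the product rule and integrate the resulting polynomials term by term.
  ∫_0^2/3 u² dx = ∫_0^2/3 (x^6/16 - x^5/6 + x^4/6 - 2*x^3/27 + x^2/81) dx. Term by term:
    ∫_0^2/3 x^6/16 dx = 8/15309;  ∫_0^2/3 -x^5/6 dx = -16/6561;  ∫_0^2/3 x^4/6 dx = 16/3645;
    ∫_0^2/3 -2*x^3/27 dx = -8/2187;  ∫_0^2/3 x^2/81 dx = 8/6561.
  Sum: 8/15309 − 16/6561 + 16/3645 − 8/2187 + 8/6561 = 8/229635.
  ∫_0^2/3 (u')² dx = ∫_0^2/3 (9*x^4/16 - x^3 + 11*x^2/18 - 4*x/27 + 1/81) dx. Term by term:
    ∫_0^2/3 9*x^4/16 dx = 2/135;  ∫_0^2/3 -x^3 dx = -4/81;  ∫_0^2/3 11*x^2/18 dx = 44/729;
    ∫_0^2/3 -4*x/27 dx = -8/243;  ∫_0^2/3 1/81 dx = 2/243.
  Sum: 2/135 − 4/81 + 44/729 − 8/243 + 2/243 = 4/3645.
∫_0^2/3 u² dx = 8/229635, so ||u||_L² = 2*sqrt(70)/2835.
∫_0^2/3 (u')² dx = 4/3645, so ||u'||_L² = 2*sqrt(5)/135.
Ratio ||u||_L² / ||u'||_L² = sqrt(14)/21.
Sharp Poincaré constant on H^1_0(0, 2/3) is C_P = L/π = 2/(3*π), achieved by sin(3*π/2·x).
A polynomial bump cannot attain the sharp Poincaré constant (only the first sine eigenfunction does), so the ratio is strictly less than C_P, consistent with ||u||_L² ≤ C_P ||u'||_L².


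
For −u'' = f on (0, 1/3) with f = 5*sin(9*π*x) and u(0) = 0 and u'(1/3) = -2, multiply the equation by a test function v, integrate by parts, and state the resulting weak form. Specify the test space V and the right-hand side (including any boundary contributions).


V = {v ∈ H^1(0, 1/3) : v(0) = 0} (test functions vanish at x = 0 where u is specified); weak form: ∫_0^1/3 u'v' dx = ∫_0^1/3 (5*sin(9*π*x)) v dx − 2·v(1/3) for all v ∈ V.

Multiply both sides by a test function v and integrate from 0 to 1/3:
  ∫_0^1/3 −u''(x) v(x) dx = ∫_0^1/3 f(x) v(x) dx.
Integrate the LHS by parts once:
  ∫_0^1/3 −u'' v dx = −[u'(x) v(x)]_0^1/3 + ∫_0^1/3 u'(x) v'(x) dx.
Thus ∫_0^1/3 u'(x) v'(x) dx = ∫_0^1/3 f(x) v(x) dx + [u'(x) v(x)]_0^1/3.
Choose V so that boundary terms are either known or forced to vanish.
Mixed BC: u(0) = 0 (Dirichlet) and u'(1/3) = -2 (Neumann). Define V = {v ∈ H^1(0, 1/3) : v(0) = 0}. Then [u' v]_0^1/3 = u'(1/3)·v(1/3) − u'(0)·0 = − 2·v(1/3).
Weak formulation: find u (satisfying any essential BC) such that ∫_0^1/3 u'(x) v'(x) dx = ∫_0^1/3 f v dx − 2·v(1/3) for all v ∈ V (Dirichlet at 0 absorbed into V; Neumann datum at x = 1/3 contributes the boundary term).
Substituting f(x) = 5*sin(9*π*x), the right-hand side is ∫_0^1/3 (5*sin(9*π*x)) v dx − 2·v(1/3).


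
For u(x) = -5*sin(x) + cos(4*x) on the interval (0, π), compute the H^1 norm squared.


||u||_{H^1(0,π)}^2 = 68/3 + 67*π/2

u'(x) = -4*sin(4*x) - 5*cos(x).
Expand u² and (u')² and integrate term by term on (0, π), using: for integers n ≥ 1, ∫_0^π sin²(nx) dx = ∫_0^π cos²(nx) dx = π/2; for n ≠ n', ∫_0^π sin(nx)sin(n'x) dx = ∫_0^π cos(nx)cos(n'x) dx = 0; and by product-to-sum, ∫_0^π sin(nx)cos(n'x) dx = ½∫_0^π [sin((n+n')x) + sin((n−n')x)] dx, which is 0 when n+n' is even and 2n/(n²−n'²) when n+n' is odd (it need not vanish on (0, π)).
  u² squared terms: (-5)²·∫sin(x)² dx = 25·π/2 = 25*π/2;  (1)²·∫cos(4x)² dx = 1·π/2 = π/2.
  u² cross terms: 2·(-5)·(1)·∫sin(x)·cos(4x) dx = -10·(-2/15) = 4/3.
  So ∫_0^π u² dx = 25*π/2 + π/2 + 4/3 = 4/3 + 13*π.
  (u')² squared terms: (-5)²·∫cos(x)² dx = 25·π/2 = 25*π/2;  (-4)²·∫sin(4x)² dx = 16·π/2 = 8*π.
  (u')² cross terms: 2·(-5)·(-4)·∫cos(x)·sin(4x) dx = 40·(8/15) = 64/3.
  So ∫_0^π (u')² dx = 25*π/2 + 8*π + 64/3 = 64/3 + 41*π/2.
||u||_{H^1}^2 = (4/3 + 13*π) + (64/3 + 41*π/2) = 68/3 + 67*π/2.


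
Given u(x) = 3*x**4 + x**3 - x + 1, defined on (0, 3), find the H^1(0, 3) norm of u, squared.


||u||_{H^1}^2 = 10928847/140

The H^1 norm (squared) on an interval (0, L) is
  ||u||_{H^1}^2 = ∫_0^L u(x)^2 dx + ∫_0^L u'(x)^2 dx.
Compute u'(x) = 12*x**3 + 3*x**2 - 1.
Then u(x)^2 = 9*x**8 + 6*x**7 + x**6 - 6*x**5 + 4*x**4 + 2*x**3 + x**2 - 2*x + 1 and u'(x)^2 = 144*x**6 + 72*x**5 + 9*x**4 - 24*x**3 - 6*x**2 + 1.
Integrate each monomial from 0 to 3 using ∫_0^3 c·x^n dx = c·3^(n+1)/(n+1):
  ∫_0^3 u(x)^2 dx = ∫_0^3 (9*x^8 + 6*x^7 + x^6 - 6*x^5 + 4*x^4 + 2*x^3 + x^2 - 2*x + 1) dx. Term by term:
    ∫_0^3 9*x^8 dx = 19683;  ∫_0^3 6*x^7 dx = 19683/4;  ∫_0^3 x^6 dx = 2187/7;
    ∫_0^3 -6*x^5 dx = -729;  ∫_0^3 4*x^4 dx = 972/5;  ∫_0^3 2*x^3 dx = 81/2;
    ∫_0^3 x^2 dx = 9;  ∫_0^3 -2*x dx = -9;  ∫_0^3 1 dx = 3.
  Sum: 19683 + 19683/4 + 2187/7 − 729 + 972/5 + 81/2 + 9 − 9 + 3 = 3419511/140.
  ∫_0^3 u'(x)^2 dx = ∫_0^3 (144*x^6 + 72*x^5 + 9*x^4 - 24*x^3 - 6*x^2 + 1) dx. Term by term:
    ∫_0^3 144*x^6 dx = 314928/7;  ∫_0^3 72*x^5 dx = 8748;  ∫_0^3 9*x^4 dx = 2187/5;
    ∫_0^3 -24*x^3 dx = -486;  ∫_0^3 -6*x^2 dx = -54;  ∫_0^3 1 dx = 3.
  Sum: 314928/7 + 8748 + 2187/5 − 486 − 54 + 3 = 1877334/35.
Adding: ||u||_{H^1}^2 = 3419511/140 + 1877334/35 = 10928847/140.


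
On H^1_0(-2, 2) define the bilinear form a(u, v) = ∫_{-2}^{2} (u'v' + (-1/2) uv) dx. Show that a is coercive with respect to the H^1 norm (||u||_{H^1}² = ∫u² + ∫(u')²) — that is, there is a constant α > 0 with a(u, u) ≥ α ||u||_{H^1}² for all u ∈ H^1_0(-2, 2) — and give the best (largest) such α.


α = (-8 + π^2)/(π^2 + 16)

Coercivity of a(·,·) on H^1_0(-2, 2) means a(u, u) ≥ α ||u||_{H^1}² for every u ∈ H^1_0.
The interval has length L = 4, and Poincaré/coercivity depend only on L. Here a(u, u) = ∫(u')² + (-1/2)·∫u².
Here c = -1/2 < 0 with |c| < (π/L)² = π^2/16, so coercivity still holds. The condition a(u,u) ≥ α||u||_{H^1}² reads (1−α)∫(u')² ≥ (α−c)∫u². Any admissible α is ≤ 1 (rapidly oscillating u have ∫u²/∫(u')² → 0), and α = 1 would force 0 ≥ (1−c)∫u², impossible since c < 1; so 1−α > 0. By the sharp Poincaré inequality on H^1_0 of an interval of length L, ∫(u')² ≥ (π/L)²∫u² with equality for the first sine mode sin(π(x−x₀)/L) (x₀ the left endpoint), so the inequality holds for all u iff (1−α)(π/L)² ≥ α − c, i.e. α ≤ ((π/L)² + c)/((π/L)² + 1) = (1 + c(L/π)²)/(1 + (L/π)²). (Direct route, valid since c ≤ 0: Poincaré gives c∫u² ≥ c(L/π)²∫(u')², so a(u,u) ≥ (1 + c(L/π)²)∫(u')², while ||u||_{H^1}² ≤ (1 + (L/π)²)∫(u')²; dividing yields the same α.) With (π/L)² = π^2/16 and c = -1/2, the largest admissible constant is α = ((π/L)² + c)/((π/L)² + 1).
Simplifying, α = (-8 + π^2)/(π^2 + 16).


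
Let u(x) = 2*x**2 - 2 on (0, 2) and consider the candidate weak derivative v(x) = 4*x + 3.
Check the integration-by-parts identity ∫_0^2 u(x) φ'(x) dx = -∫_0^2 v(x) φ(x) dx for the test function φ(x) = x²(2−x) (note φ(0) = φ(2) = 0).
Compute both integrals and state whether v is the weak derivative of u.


LHS = -32/5, RHS = -52/5. No, v is not the weak derivative of u.

u(x) = 2*x**2 - 2, classical derivative u'(x) = 4*x.
φ(x) = x²(2−x), so φ'(x) = x*(4 - 3*x).
Note φ(0) = φ(2) = 0, so the boundary term u·φ vanishes.
LHS = ∫_0^2 u(x) φ'(x) dx = ∫_0^2 (-6*x^4 + 8*x^3 + 6*x^2 - 8*x) dx. Term by term:
  ∫_0^2 -6*x^4 dx = -192/5;  ∫_0^2 8*x^3 dx = 32;  ∫_0^2 6*x^2 dx = 16;
  ∫_0^2 -8*x dx = -16.
Sum: -192/5 + 32 + 16 − 16 = -32/5.
So LHS = -32/5.
∫_0^2 v(x) φ(x) dx = ∫_0^2 (-4*x^4 + 5*x^3 + 6*x^2) dx. Term by term:
  ∫_0^2 -4*x^4 dx = -128/5;  ∫_0^2 5*x^3 dx = 20;  ∫_0^2 6*x^2 dx = 16.
Sum: -128/5 + 20 + 16 = 52/5.
So RHS = -∫_0^2 v(x) φ(x) dx = -52/5.
LHS − RHS = 4 ≠ 0, so the identity fails.
(For a valid weak derivative the identity must hold for EVERY test function, in particular this one. The failure shows v is NOT the weak derivative of u.)
Correct weak derivative would be u'(x) = 4*x.


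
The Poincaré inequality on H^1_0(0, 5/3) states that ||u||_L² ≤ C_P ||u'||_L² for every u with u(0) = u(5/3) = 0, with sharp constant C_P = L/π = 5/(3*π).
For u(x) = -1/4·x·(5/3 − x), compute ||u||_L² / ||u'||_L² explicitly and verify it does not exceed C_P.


||u||_L² / ||u'||_L² = sqrt(10)/6 < C_P = 5/(3*π).

u(x) = -1/4·x·(5/3 − x), so u'(x) = x/2 - 5/12.
u(x) = -1/4·x·(5/3 − x) vanishes at x = 0 and x = 5/3, so u ∈ H^1_0(0, 5/3). Differentiate via the product rule and integrate the resulting polynomials term by term.
  ∫_0^5/3 u² dx = ∫_0^5/3 (x^4/16 - 5*x^3/24 + 25*x^2/144) dx. Term by term:
    ∫_0^5/3 x^4/16 dx = 625/3888;  ∫_0^5/3 -5*x^3/24 dx = -3125/7776;  ∫_0^5/3 25*x^2/144 dx = 3125/11664.
  Sum: 625/3888 − 3125/7776 + 3125/11664 = 625/23328.
  ∫_0^5/3 (u')² dx = ∫_0^5/3 (x^2/4 - 5*x/12 + 25/144) dx. Term by term:
    ∫_0^5/3 x^2/4 dx = 125/324;  ∫_0^5/3 -5*x/12 dx = -125/216;  ∫_0^5/3 25/144 dx = 125/432.
  Sum: 125/324 − 125/216 + 125/432 = 125/1296.
∫_0^5/3 u² dx = 625/23328, so ||u||_L² = 25*sqrt(2)/216.
∫_0^5/3 (u')² dx = 125/1296, so ||u'||_L² = 5*sqrt(5)/36.
Ratio ||u||_L² / ||u'||_L² = sqrt(10)/6.
Sharp Poincaré constant on H^1_0(0, 5/3) is C_P = L/π = 5/(3*π), achieved by sin(3*π/5·x).
A polynomial bump cannot attain the sharp Poincaré constant (only the first sine eigenfunction does), so the ratio is strictly less than C_P, consistent with ||u||_L² ≤ C_P ||u'||_L².


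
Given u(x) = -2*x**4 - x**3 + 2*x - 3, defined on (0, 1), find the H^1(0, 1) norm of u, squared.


||u||_{H^1}^2 = 5711/315

The H^1 norm (squared) on an interval (0, L) is
  ||u||_{H^1}^2 = ∫_0^L u(x)^2 dx + ∫_0^L u'(x)^2 dx.
Compute u'(x) = -8*x**3 - 3*x**2 + 2.
Then u(x)^2 = 4*x**8 + 4*x**7 + x**6 - 8*x**5 + 8*x**4 + 6*x**3 + 4*x**2 - 12*x + 9 and u'(x)^2 = 64*x**6 + 48*x**5 + 9*x**4 - 32*x**3 - 12*x**2 + 4.
Integrate each monomial from 0 to 1 using ∫_0^1 c·x^n dx = c·1^(n+1)/(n+1):
  ∫_0^1 u(x)^2 dx = ∫_0^1 (4*x^8 + 4*x^7 + x^6 - 8*x^5 + 8*x^4 + 6*x^3 + 4*x^2 - 12*x + 9) dx. Term by term:
    ∫_0^1 4*x^8 dx = 4/9;  ∫_0^1 4*x^7 dx = 1/2;  ∫_0^1 x^6 dx = 1/7;
    ∫_0^1 -8*x^5 dx = -4/3;  ∫_0^1 8*x^4 dx = 8/5;  ∫_0^1 6*x^3 dx = 3/2;
    ∫_0^1 4*x^2 dx = 4/3;  ∫_0^1 -12*x dx = -6;  ∫_0^1 9 dx = 9.
  Sum: 4/9 + 1/2 + 1/7 − 4/3 + 8/5 + 3/2 + 4/3 − 6 + 9 = 2264/315.
  ∫_0^1 u'(x)^2 dx = ∫_0^1 (64*x^6 + 48*x^5 + 9*x^4 - 32*x^3 - 12*x^2 + 4) dx. Term by term:
    ∫_0^1 64*x^6 dx = 64/7;  ∫_0^1 48*x^5 dx = 8;  ∫_0^1 9*x^4 dx = 9/5;
    ∫_0^1 -32*x^3 dx = -8;  ∫_0^1 -12*x^2 dx = -4;  ∫_0^1 4 dx = 4.
  Sum: 64/7 + 8 + 9/5 − 8 − 4 + 4 = 383/35.
Adding: ||u||_{H^1}^2 = 2264/315 + 383/35 = 5711/315.


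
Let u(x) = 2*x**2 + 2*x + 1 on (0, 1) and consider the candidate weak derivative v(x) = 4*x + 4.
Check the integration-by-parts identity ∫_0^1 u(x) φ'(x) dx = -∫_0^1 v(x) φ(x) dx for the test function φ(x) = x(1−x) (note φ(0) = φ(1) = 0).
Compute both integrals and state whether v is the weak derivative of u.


LHS = -2/3, RHS = -1. No, v is not the weak derivative of u.

u(x) = 2*x**2 + 2*x + 1, classical derivative u'(x) = 4*x + 2.
φ(x) = x(1−x), so φ'(x) = 1 - 2*x.
Note φ(0) = φ(1) = 0, so the boundary term u·φ vanishes.
LHS = ∫_0^1 u(x) φ'(x) dx = ∫_0^1 (-4*x^3 - 2*x^2 + 1) dx. Term by term:
  ∫_0^1 -4*x^3 dx = -1;  ∫_0^1 -2*x^2 dx = -2/3;  ∫_0^1 1 dx = 1.
Sum: -1 − 2/3 + 1 = -2/3.
So LHS = -2/3.
∫_0^1 v(x) φ(x) dx = ∫_0^1 (-4*x^3 + 4*x) dx. Term by term:
  ∫_0^1 -4*x^3 dx = -1;  ∫_0^1 4*x dx = 2.
Sum: -1 + 2 = 1.
So RHS = -∫_0^1 v(x) φ(x) dx = -1.
LHS − RHS = 1/3 ≠ 0, so the identity fails.
(For a valid weak derivative the identity must hold for EVERY test function, in particular this one. The failure shows v is NOT the weak derivative of u.)
Correct weak derivative would be u'(x) = 4*x + 2.


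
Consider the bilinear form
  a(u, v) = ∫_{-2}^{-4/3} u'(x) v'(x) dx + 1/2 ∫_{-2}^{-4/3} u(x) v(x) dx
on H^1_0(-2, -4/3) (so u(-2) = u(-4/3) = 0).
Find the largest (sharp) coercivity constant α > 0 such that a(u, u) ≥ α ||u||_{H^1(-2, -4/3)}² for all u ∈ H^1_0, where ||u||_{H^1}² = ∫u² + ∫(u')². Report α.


α = (2 + 9*π^2)/(4 + 9*π^2)

Coercivity of a(·,·) on H^1_0(-2, -4/3) means a(u, u) ≥ α ||u||_{H^1}² for every u ∈ H^1_0.
The interval has length L = 2/3, and Poincaré/coercivity depend only on L. Here a(u, u) = ∫(u')² + (1/2)·∫u².
Here 0 < c = 1/2 < 1. The condition a(u,u) ≥ α||u||_{H^1}² reads (1−α)∫(u')² ≥ (α−c)∫u². Any admissible α is ≤ 1 (rapidly oscillating u have ∫u²/∫(u')² → 0), and α = 1 would force 0 ≥ (1−c)∫u², impossible since c < 1; so 1−α > 0. By the sharp Poincaré inequality on H^1_0 of an interval of length L, ∫(u')² ≥ (π/L)²∫u² with equality for the first sine mode sin(π(x−x₀)/L) (x₀ the left endpoint), so the inequality holds for all u iff (1−α)(π/L)² ≥ α − c, i.e. α ≤ ((π/L)² + c)/((π/L)² + 1) = (1 + c(L/π)²)/(1 + (L/π)²). With (π/L)² = 9*π^2/4 and c = 1/2, the largest admissible constant is α = ((π/L)² + c)/((π/L)² + 1).
Simplifying, α = (2 + 9*π^2)/(4 + 9*π^2).


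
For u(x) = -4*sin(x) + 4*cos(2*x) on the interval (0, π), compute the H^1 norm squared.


||u||_{H^1(0,π)}^2 = 320/3 + 56*π

u'(x) = -8*sin(2*x) - 4*cos(x).
Expand u² and (u')² and integrate term by term on (0, π), using: for integers n ≥ 1, ∫_0^π sin²(nx) dx = ∫_0^π cos²(nx) dx = π/2; for n ≠ n', ∫_0^π sin(nx)sin(n'x) dx = ∫_0^π cos(nx)cos(n'x) dx = 0; and by product-to-sum, ∫_0^π sin(nx)cos(n'x) dx = ½∫_0^π [sin((n+n')x) + sin((n−n')x)] dx, which is 0 when n+n' is even and 2n/(n²−n'²) when n+n' is odd (it need not vanish on (0, π)).
  u² squared terms: (-4)²·∫sin(x)² dx = 16·π/2 = 8*π;  (4)²·∫cos(2x)² dx = 16·π/2 = 8*π.
  u² cross terms: 2·(-4)·(4)·∫sin(x)·cos(2x) dx = -32·(-2/3) = 64/3.
  So ∫_0^π u² dx = 8*π + 8*π + 64/3 = 64/3 + 16*π.
  (u')² squared terms: (-8)²·∫sin(2x)² dx = 64·π/2 = 32*π;  (-4)²·∫cos(x)² dx = 16·π/2 = 8*π.
  (u')² cross terms: 2·(-8)·(-4)·∫sin(2x)·cos(x) dx = 64·(4/3) = 256/3.
  So ∫_0^π (u')² dx = 32*π + 8*π + 256/3 = 256/3 + 40*π.
||u||_{H^1}^2 = (64/3 + 16*π) + (256/3 + 40*π) = 320/3 + 56*π.


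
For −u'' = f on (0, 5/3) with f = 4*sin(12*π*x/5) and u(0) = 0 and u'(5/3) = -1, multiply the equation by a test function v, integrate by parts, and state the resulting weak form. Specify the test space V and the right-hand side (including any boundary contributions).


V = {v ∈ H^1(0, 5/3) : v(0) = 0} (test functions vanish at x = 0 where u is specified); weak form: ∫_0^5/3 u'v' dx = ∫_0^5/3 (4*sin(12*π*x/5)) v dx − v(5/3) for all v ∈ V.

Multiply both sides by a test function v and integrate from 0 to 5/3:
  ∫_0^5/3 −u''(x) v(x) dx = ∫_0^5/3 f(x) v(x) dx.
Integrate the LHS by parts once:
  ∫_0^5/3 −u'' v dx = −[u'(x) v(x)]_0^5/3 + ∫_0^5/3 u'(x) v'(x) dx.
Thus ∫_0^5/3 u'(x) v'(x) dx = ∫_0^5/3 f(x) v(x) dx + [u'(x) v(x)]_0^5/3.
Choose V so that boundary terms are either known or forced to vanish.
Mixed BC: u(0) = 0 (Dirichlet) and u'(5/3) = -1 (Neumann). Define V = {v ∈ H^1(0, 5/3) : v(0) = 0}. Then [u' v]_0^5/3 = u'(5/3)·v(5/3) − u'(0)·0 = − v(5/3).
Weak formulation: find u (satisfying any essential BC) such that ∫_0^5/3 u'(x) v'(x) dx = ∫_0^5/3 f v dx − v(5/3) for all v ∈ V (Dirichlet at 0 absorbed into V; Neumann datum at x = 5/3 contributes the boundary term).
Substituting f(x) = 4*sin(12*π*x/5), the right-hand side is ∫_0^5/3 (4*sin(12*π*x/5)) v dx − v(5/3).


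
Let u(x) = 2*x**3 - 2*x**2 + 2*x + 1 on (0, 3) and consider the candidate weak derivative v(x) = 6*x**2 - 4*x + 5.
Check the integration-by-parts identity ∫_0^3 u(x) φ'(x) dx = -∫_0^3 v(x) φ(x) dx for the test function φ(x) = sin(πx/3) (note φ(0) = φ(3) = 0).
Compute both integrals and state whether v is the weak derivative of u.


LHS = -138/π + 648/π^3, RHS = -156/π + 648/π^3. No, v is not the weak derivative of u.

u(x) = 2*x**3 - 2*x**2 + 2*x + 1, classical derivative u'(x) = 6*x**2 - 4*x + 2.
φ(x) = sin(πx/3), so φ'(x) = π*cos(π*x/3)/3.
Note φ(0) = φ(3) = 0, so the boundary term u·φ vanishes.
LHS = ∫_0^3 u(x) φ'(x) dx = ∫_0^3 (2*π*x^3*cos(π*x/3)/3 - 2*π*x^2*cos(π*x/3)/3 + 2*π*x*cos(π*x/3)/3 + π*cos(π*x/3)/3) dx. Term by term:
  ∫_0^3 π*cos(π*x/3)/3 dx = 0;  ∫_0^3 -2*π*x^2*cos(π*x/3)/3 dx = 36/π;  ∫_0^3 2*π*x*cos(π*x/3)/3 dx = -12/π;
  ∫_0^3 2*π*x^3*cos(π*x/3)/3 dx = -162/π + 648/π^3.
Sum: 0 + 36/π − 12/π + -162/π + 648/π^3 = -138/π + 648/π^3.
So LHS = -138/π + 648/π^3.
∫_0^3 v(x) φ(x) dx = ∫_0^3 (6*x^2*sin(π*x/3) - 4*x*sin(π*x/3) + 5*sin(π*x/3)) dx. Term by term:
  ∫_0^3 5*sin(π*x/3) dx = 30/π;  ∫_0^3 -4*x*sin(π*x/3) dx = -36/π;  ∫_0^3 6*x^2*sin(π*x/3) dx = -648/π^3 + 162/π.
Sum: 30/π − 36/π + -648/π^3 + 162/π = -648/π^3 + 156/π.
So RHS = -∫_0^3 v(x) φ(x) dx = -156/π + 648/π^3.
LHS − RHS = 18/π ≠ 0, so the identity fails.
(For a valid weak derivative the identity must hold for EVERY test function, in particular this one. The failure shows v is NOT the weak derivative of u.)
Correct weak derivative would be u'(x) = 6*x**2 - 4*x + 2.


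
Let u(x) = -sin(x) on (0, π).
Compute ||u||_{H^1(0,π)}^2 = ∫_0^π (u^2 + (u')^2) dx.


||u||_{H^1(0,π)}^2 = π

u'(x) = -cos(x).
Expand u² and (u')² and integrate term by term on (0, π), using: for integers n ≥ 1, ∫_0^π sin²(nx) dx = ∫_0^π cos²(nx) dx = π/2; for n ≠ n', ∫_0^π sin(nx)sin(n'x) dx = ∫_0^π cos(nx)cos(n'x) dx = 0; and by product-to-sum, ∫_0^π sin(nx)cos(n'x) dx = ½∫_0^π [sin((n+n')x) + sin((n−n')x)] dx, which is 0 when n+n' is even and 2n/(n²−n'²) when n+n' is odd (it need not vanish on (0, π)).
  u² squared terms: (-1)²·∫sin(x)² dx = 1·π/2 = π/2.
  So ∫_0^π u² dx = π/2.
  (u')² squared terms: (-1)²·∫cos(x)² dx = 1·π/2 = π/2.
  So ∫_0^π (u')² dx = π/2.
||u||_{H^1}^2 = (π/2) + (π/2) = π.


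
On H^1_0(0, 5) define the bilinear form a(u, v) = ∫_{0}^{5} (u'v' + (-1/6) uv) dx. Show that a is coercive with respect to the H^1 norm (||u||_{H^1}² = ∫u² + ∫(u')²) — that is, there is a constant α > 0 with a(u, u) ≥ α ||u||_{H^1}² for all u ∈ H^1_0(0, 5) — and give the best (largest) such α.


α = (-25/6 + π^2)/(π^2 + 25)

Coercivity of a(·,·) on H^1_0(0, 5) means a(u, u) ≥ α ||u||_{H^1}² for every u ∈ H^1_0.
The interval has length L = 5, and Poincaré/coercivity depend only on L. Here a(u, u) = ∫(u')² + (-1/6)·∫u².
Here c = -1/6 < 0 with |c| < (π/L)² = π^2/25, so coercivity still holds. The condition a(u,u) ≥ α||u||_{H^1}² reads (1−α)∫(u')² ≥ (α−c)∫u². Any admissible α is ≤ 1 (rapidly oscillating u have ∫u²/∫(u')² → 0), and α = 1 would force 0 ≥ (1−c)∫u², impossible since c < 1; so 1−α > 0. By the sharp Poincaré inequality on H^1_0 of an interval of length L, ∫(u')² ≥ (π/L)²∫u² with equality for the first sine mode sin(π(x−x₀)/L) (x₀ the left endpoint), so the inequality holds for all u iff (1−α)(π/L)² ≥ α − c, i.e. α ≤ ((π/L)² + c)/((π/L)² + 1) = (1 + c(L/π)²)/(1 + (L/π)²). (Direct route, valid since c ≤ 0: Poincaré gives c∫u² ≥ c(L/π)²∫(u')², so a(u,u) ≥ (1 + c(L/π)²)∫(u')², while ||u||_{H^1}² ≤ (1 + (L/π)²)∫(u')²; dividing yields the same α.) With (π/L)² = π^2/25 and c = -1/6, the largest admissible constant is α = ((π/L)² + c)/((π/L)² + 1).
Simplifying, α = (-25/6 + π^2)/(π^2 + 25).


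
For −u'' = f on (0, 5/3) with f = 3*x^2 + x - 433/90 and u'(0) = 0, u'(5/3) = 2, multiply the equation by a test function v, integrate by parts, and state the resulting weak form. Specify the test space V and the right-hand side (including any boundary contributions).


V = H^1(0, 5/3) (v unrestricted at boundary; u is determined up to an additive constant); weak form: ∫_0^5/3 u'v' dx = ∫_0^5/3 (3*x^2 + x - 433/90) v dx + 2·v(5/3) for all v ∈ V.

Multiply both sides by a test function v and integrate from 0 to 5/3:
  ∫_0^5/3 −u''(x) v(x) dx = ∫_0^5/3 f(x) v(x) dx.
Integrate the LHS by parts once:
  ∫_0^5/3 −u'' v dx = −[u'(x) v(x)]_0^5/3 + ∫_0^5/3 u'(x) v'(x) dx.
Thus ∫_0^5/3 u'(x) v'(x) dx = ∫_0^5/3 f(x) v(x) dx + [u'(x) v(x)]_0^5/3.
Choose V so that boundary terms are either known or forced to vanish.
u has inhomogeneous Neumann u'(0) = 0, u'(5/3) = 2. [u' v]_0^5/3 = (2)·v(5/3) − (0)·v(0) = 2·v(5/3). Take V = H^1(0, 5/3); boundary term becomes part of RHS.
Weak formulation: find u (satisfying any essential BC) such that ∫_0^5/3 u'(x) v'(x) dx = ∫_0^5/3 f v dx + 2·v(5/3) for all v ∈ V (Neumann data are natural BCs: they enter the RHS as boundary terms).
Substituting f(x) = 3*x^2 + x - 433/90, the right-hand side is ∫_0^5/3 (3*x^2 + x - 433/90) v dx + 2·v(5/3).
Compatibility check (pure Neumann): taking v ≡ 1 ∈ V gives 0 = ∫_0^5/3 f dx + (2) − (0), i.e. ∫_0^5/3 f dx must equal u'(0) − u'(5/3) = -2. Indeed ∫_0^5/3 (3*x^2 + x - 433/90) dx = -2, so the data are compatible. The solution is then unique only up to an additive constant (fix it e.g. by requiring ∫_0^5/3 u dx = 0).


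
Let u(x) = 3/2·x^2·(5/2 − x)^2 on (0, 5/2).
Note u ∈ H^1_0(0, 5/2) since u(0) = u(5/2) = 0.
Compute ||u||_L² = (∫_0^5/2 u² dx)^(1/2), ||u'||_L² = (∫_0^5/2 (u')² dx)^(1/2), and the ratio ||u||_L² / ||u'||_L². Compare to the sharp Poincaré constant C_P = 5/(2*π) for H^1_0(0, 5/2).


||u||_L² / ||u'||_L² = 5*sqrt(3)/12 < C_P = 5/(2*π).

u(x) = 3/2·x^2·(5/2 − x)^2, so u'(x) = 3*x*(2*x - 5)*(4*x - 5)/4.
u(x) = 3/2·x^2·(5/2 − x)^2 vanishes at x = 0 and x = 5/2, so u ∈ H^1_0(0, 5/2). Differentiate via the product rule and integrate the resulting polynomials term by term.
  ∫_0^5/2 u² dx = ∫_0^5/2 (9*x^8/4 - 45*x^7/2 + 675*x^6/8 - 1125*x^5/8 + 5625*x^4/64) dx. Term by term:
    ∫_0^5/2 9*x^8/4 dx = 1953125/2048;  ∫_0^5/2 -45*x^7/2 dx = -17578125/4096;  ∫_0^5/2 675*x^6/8 dx = 52734375/7168;
    ∫_0^5/2 -1125*x^5/8 dx = -5859375/1024;  ∫_0^5/2 5625*x^4/64 dx = 3515625/2048.
  Sum: 1953125/2048 − 17578125/4096 + 52734375/7168 − 5859375/1024 + 3515625/2048 = 390625/28672.
  ∫_0^5/2 (u')² dx = ∫_0^5/2 (36*x^6 - 270*x^5 + 2925*x^4/4 - 3375*x^3/4 + 5625*x^2/16) dx. Term by term:
    ∫_0^5/2 36*x^6 dx = 703125/224;  ∫_0^5/2 -270*x^5 dx = -703125/64;  ∫_0^5/2 2925*x^4/4 dx = 1828125/128;
    ∫_0^5/2 -3375*x^3/4 dx = -2109375/256;  ∫_0^5/2 5625*x^2/16 dx = 234375/128.
  Sum: 703125/224 − 703125/64 + 1828125/128 − 2109375/256 + 234375/128 = 46875/1792.
∫_0^5/2 u² dx = 390625/28672, so ||u||_L² = 625*sqrt(7)/448.
∫_0^5/2 (u')² dx = 46875/1792, so ||u'||_L² = 125*sqrt(21)/112.
Ratio ||u||_L² / ||u'||_L² = 5*sqrt(3)/12.
Sharp Poincaré constant on H^1_0(0, 5/2) is C_P = L/π = 5/(2*π), achieved by sin(2*π/5·x).
A polynomial bump cannot attain the sharp Poincaré constant (only the first sine eigenfunction does), so the ratio is strictly less than C_P, consistent with ||u||_L² ≤ C_P ||u'||_L².


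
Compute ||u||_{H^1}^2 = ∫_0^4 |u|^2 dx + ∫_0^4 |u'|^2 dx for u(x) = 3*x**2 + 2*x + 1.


||u||_{H^1}^2 = 57548/15

The H^1 norm (squared) on an interval (0, L) is
  ||u||_{H^1}^2 = ∫_0^L u(x)^2 dx + ∫_0^L u'(x)^2 dx.
Compute u'(x) = 6*x + 2.
Then u(x)^2 = 9*x**4 + 12*x**3 + 10*x**2 + 4*x + 1 and u'(x)^2 = 36*x**2 + 24*x + 4.
Integrate each monomial from 0 to 4 using ∫_0^4 c·x^n dx = c·4^(n+1)/(n+1):
  ∫_0^4 u(x)^2 dx = ∫_0^4 (9*x^4 + 12*x^3 + 10*x^2 + 4*x + 1) dx. Term by term:
    ∫_0^4 9*x^4 dx = 9216/5;  ∫_0^4 12*x^3 dx = 768;  ∫_0^4 10*x^2 dx = 640/3;
    ∫_0^4 4*x dx = 32;  ∫_0^4 1 dx = 4.
  Sum: 9216/5 + 768 + 640/3 + 32 + 4 = 42908/15.
  ∫_0^4 u'(x)^2 dx = ∫_0^4 (36*x^2 + 24*x + 4) dx. Term by term:
    ∫_0^4 36*x^2 dx = 768;  ∫_0^4 24*x dx = 192;  ∫_0^4 4 dx = 16.
  Sum: 768 + 192 + 16 = 976.
Adding: ||u||_{H^1}^2 = 42908/15 + 976 = 57548/15.


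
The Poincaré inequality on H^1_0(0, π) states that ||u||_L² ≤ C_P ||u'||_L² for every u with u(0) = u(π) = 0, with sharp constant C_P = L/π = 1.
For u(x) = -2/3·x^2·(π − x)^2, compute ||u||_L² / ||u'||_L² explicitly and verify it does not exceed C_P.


||u||_L² / ||u'||_L² = sqrt(3)*π/6 < C_P = 1.

u(x) = -2/3·x^2·(π − x)^2, so u'(x) = 4*x*(x*(π - x) - (x - π)^2)/3.
u(x) = -2/3·x^2·(π − x)^2 vanishes at x = 0 and x = π, so u ∈ H^1_0(0, π). Differentiate via the product rule and integrate the resulting polynomials term by term.
  ∫_0^π u² dx = ∫_0^π (4*x^8/9 - 16*π*x^7/9 + 8*π^2*x^6/3 - 16*π^3*x^5/9 + 4*π^4*x^4/9) dx. Term by term:
    ∫_0^π 4*x^8/9 dx = 4*π^9/81;  ∫_0^π -16*π*x^7/9 dx = -2*π^9/9;  ∫_0^π 8*π^2*x^6/3 dx = 8*π^9/21;
    ∫_0^π -16*π^3*x^5/9 dx = -8*π^9/27;  ∫_0^π 4*π^4*x^4/9 dx = 4*π^9/45.
  Sum: 4*π^9/81 − 2*π^9/9 + 8*π^9/21 − 8*π^9/27 + 4*π^9/45 = 2*π^9/2835.
  ∫_0^π (u')² dx = ∫_0^π (64*x^6/9 - 64*π*x^5/3 + 208*π^2*x^4/9 - 32*π^3*x^3/3 + 16*π^4*x^2/9) dx. Term by term:
    ∫_0^π 64*x^6/9 dx = 64*π^7/63;  ∫_0^π -64*π*x^5/3 dx = -32*π^7/9;  ∫_0^π 208*π^2*x^4/9 dx = 208*π^7/45;
    ∫_0^π -32*π^3*x^3/3 dx = -8*π^7/3;  ∫_0^π 16*π^4*x^2/9 dx = 16*π^7/27.
  Sum: 64*π^7/63 − 32*π^7/9 + 208*π^7/45 − 8*π^7/3 + 16*π^7/27 = 8*π^7/945.
∫_0^π u² dx = 2*π^9/2835, so ||u||_L² = sqrt(70)*π^(9/2)/315.
∫_0^π (u')² dx = 8*π^7/945, so ||u'||_L² = 2*sqrt(210)*π^(7/2)/315.
Ratio ||u||_L² / ||u'||_L² = sqrt(3)*π/6.
Sharp Poincaré constant on H^1_0(0, π) is C_P = L/π = 1, achieved by sin(x).
A polynomial bump cannot attain the sharp Poincaré constant (only the first sine eigenfunction does), so the ratio is strictly less than C_P, consistent with ||u||_L² ≤ C_P ||u'||_L².


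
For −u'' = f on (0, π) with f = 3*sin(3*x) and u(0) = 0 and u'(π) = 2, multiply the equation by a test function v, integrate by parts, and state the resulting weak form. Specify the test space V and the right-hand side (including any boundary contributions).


V = {v ∈ H^1(0, π) : v(0) = 0} (test functions vanish at x = 0 where u is specified); weak form: ∫_0^π u'v' dx = ∫_0^π (3*sin(3*x)) v dx + 2·v(π) for all v ∈ V.

Multiply both sides by a test function v and integrate from 0 to π:
  ∫_0^π −u''(x) v(x) dx = ∫_0^π f(x) v(x) dx.
Integrate the LHS by parts once:
  ∫_0^π −u'' v dx = −[u'(x) v(x)]_0^π + ∫_0^π u'(x) v'(x) dx.
Thus ∫_0^π u'(x) v'(x) dx = ∫_0^π f(x) v(x) dx + [u'(x) v(x)]_0^π.
Choose V so that boundary terms are either known or forced to vanish.
Mixed BC: u(0) = 0 (Dirichlet) and u'(π) = 2 (Neumann). Define V = {v ∈ H^1(0, π) : v(0) = 0}. Then [u' v]_0^π = u'(π)·v(π) − u'(0)·0 = 2·v(π).
Weak formulation: find u (satisfying any essential BC) such that ∫_0^π u'(x) v'(x) dx = ∫_0^π f v dx + 2·v(π) for all v ∈ V (Dirichlet at 0 absorbed into V; Neumann datum at x = π contributes the boundary term).
Substituting f(x) = 3*sin(3*x), the right-hand side is ∫_0^π (3*sin(3*x)) v dx + 2·v(π).


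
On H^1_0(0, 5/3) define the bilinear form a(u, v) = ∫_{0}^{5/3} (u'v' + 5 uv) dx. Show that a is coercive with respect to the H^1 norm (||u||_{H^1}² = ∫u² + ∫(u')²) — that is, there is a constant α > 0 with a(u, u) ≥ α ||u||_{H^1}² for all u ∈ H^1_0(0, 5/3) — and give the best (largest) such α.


α = 1

Coercivity of a(·,·) on H^1_0(0, 5/3) means a(u, u) ≥ α ||u||_{H^1}² for every u ∈ H^1_0.
The interval has length L = 5/3, and Poincaré/coercivity depend only on L. Here a(u, u) = ∫(u')² + (5)·∫u².
Here c = 5 ≥ 1, so a(u,u) = ∫(u')² + c∫u² ≥ ∫(u')² + ∫u² = ||u||_{H^1}², i.e. α = 1 works. No larger α is possible: a(u,u) ≥ α||u||_{H^1}² means (1−α)∫(u')² ≥ (α−c)∫u², and for the modes u_n = sin(nπ(x−x₀)/L) (x₀ the left endpoint) one has ∫u_n²/∫(u_n')² = (L/(nπ))² → 0, so a(u_n,u_n)/||u_n||_{H^1}² → 1. Hence the optimal constant is α = 1.
Therefore α = 1.


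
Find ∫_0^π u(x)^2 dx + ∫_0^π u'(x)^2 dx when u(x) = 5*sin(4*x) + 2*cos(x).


||u||_{H^1(0,π)}^2 = 64/3 + 433*π/2

u'(x) = -2*sin(x) + 20*cos(4*x).
Expand u² and (u')² and integrate term by term on (0, π), using: for integers n ≥ 1, ∫_0^π sin²(nx) dx = ∫_0^π cos²(nx) dx = π/2; for n ≠ n', ∫_0^π sin(nx)sin(n'x) dx = ∫_0^π cos(nx)cos(n'x) dx = 0; and by product-to-sum, ∫_0^π sin(nx)cos(n'x) dx = ½∫_0^π [sin((n+n')x) + sin((n−n')x)] dx, which is 0 when n+n' is even and 2n/(n²−n'²) when n+n' is odd (it need not vanish on (0, π)).
  u² squared terms: (2)²·∫cos(x)² dx = 4·π/2 = 2*π;  (5)²·∫sin(4x)² dx = 25·π/2 = 25*π/2.
  u² cross terms: 2·(2)·(5)·∫cos(x)·sin(4x) dx = 20·(8/15) = 32/3.
  So ∫_0^π u² dx = 2*π + 25*π/2 + 32/3 = 32/3 + 29*π/2.
  (u')² squared terms: (-2)²·∫sin(x)² dx = 4·π/2 = 2*π;  (20)²·∫cos(4x)² dx = 400·π/2 = 200*π.
  (u')² cross terms: 2·(-2)·(20)·∫sin(x)·cos(4x) dx = -80·(-2/15) = 32/3.
  So ∫_0^π (u')² dx = 2*π + 200*π + 32/3 = 32/3 + 202*π.
||u||_{H^1}^2 = (32/3 + 29*π/2) + (32/3 + 202*π) = 64/3 + 433*π/2.


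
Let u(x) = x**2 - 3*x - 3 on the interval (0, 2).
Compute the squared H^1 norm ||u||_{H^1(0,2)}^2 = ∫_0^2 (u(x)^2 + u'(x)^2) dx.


||u||_{H^1}^2 = 736/15

The H^1 norm (squared) on an interval (0, L) is
  ||u||_{H^1}^2 = ∫_0^L u(x)^2 dx + ∫_0^L u'(x)^2 dx.
Compute u'(x) = 2*x - 3.
Then u(x)^2 = x**4 - 6*x**3 + 3*x**2 + 18*x + 9 and u'(x)^2 = 4*x**2 - 12*x + 9.
Integrate each monomial from 0 to 2 using ∫_0^2 c·x^n dx = c·2^(n+1)/(n+1):
  ∫_0^2 u(x)^2 dx = ∫_0^2 (x^4 - 6*x^3 + 3*x^2 + 18*x + 9) dx. Term by term:
    ∫_0^2 x^4 dx = 32/5;  ∫_0^2 -6*x^3 dx = -24;  ∫_0^2 3*x^2 dx = 8;
    ∫_0^2 18*x dx = 36;  ∫_0^2 9 dx = 18.
  Sum: 32/5 − 24 + 8 + 36 + 18 = 222/5.
  ∫_0^2 u'(x)^2 dx = ∫_0^2 (4*x^2 - 12*x + 9) dx. Term by term:
    ∫_0^2 4*x^2 dx = 32/3;  ∫_0^2 -12*x dx = -24;  ∫_0^2 9 dx = 18.
  Sum: 32/3 − 24 + 18 = 14/3.
Adding: ||u||_{H^1}^2 = 222/5 + 14/3 = 736/15.


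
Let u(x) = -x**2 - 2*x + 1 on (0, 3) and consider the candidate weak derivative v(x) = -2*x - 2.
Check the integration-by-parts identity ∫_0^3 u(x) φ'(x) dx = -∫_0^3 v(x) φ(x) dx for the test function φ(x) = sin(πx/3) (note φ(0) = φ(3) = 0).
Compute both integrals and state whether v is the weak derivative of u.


LHS = 30/π, RHS = 30/π. Yes, v = u' weakly.

u(x) = -x**2 - 2*x + 1, classical derivative u'(x) = -2*x - 2.
φ(x) = sin(πx/3), so φ'(x) = π*cos(π*x/3)/3.
Note φ(0) = φ(3) = 0, so the boundary term u·φ vanishes.
LHS = ∫_0^3 u(x) φ'(x) dx = ∫_0^3 (-π*x^2*cos(π*x/3)/3 - 2*π*x*cos(π*x/3)/3 + π*cos(π*x/3)/3) dx. Term by term:
  ∫_0^3 π*cos(π*x/3)/3 dx = 0;  ∫_0^3 -2*π*x*cos(π*x/3)/3 dx = 12/π;  ∫_0^3 -π*x^2*cos(π*x/3)/3 dx = 18/π.
Sum: 0 + 12/π + 18/π = 30/π.
So LHS = 30/π.
∫_0^3 v(x) φ(x) dx = ∫_0^3 (-2*x*sin(π*x/3) - 2*sin(π*x/3)) dx. Term by term:
  ∫_0^3 -2*sin(π*x/3) dx = -12/π;  ∫_0^3 -2*x*sin(π*x/3) dx = -18/π.
Sum: -12/π − 18/π = -30/π.
So RHS = -∫_0^3 v(x) φ(x) dx = 30/π.
LHS = RHS, so the identity holds for this test φ.
Moreover u is smooth here and v(x) = u'(x) = -2*x - 2 pointwise, so the identity holds for every test function. Hence v is the weak derivative of u.


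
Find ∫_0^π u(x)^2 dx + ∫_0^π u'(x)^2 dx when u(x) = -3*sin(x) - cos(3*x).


||u||_{H^1(0,π)}^2 = 14*π

u'(x) = 3*sin(3*x) - 3*cos(x).
Expand u² and (u')² and integrate term by term on (0, π), using: for integers n ≥ 1, ∫_0^π sin²(nx) dx = ∫_0^π cos²(nx) dx = π/2; for n ≠ n', ∫_0^π sin(nx)sin(n'x) dx = ∫_0^π cos(nx)cos(n'x) dx = 0; and by product-to-sum, ∫_0^π sin(nx)cos(n'x) dx = ½∫_0^π [sin((n+n')x) + sin((n−n')x)] dx, which is 0 when n+n' is even and 2n/(n²−n'²) when n+n' is odd (it need not vanish on (0, π)).
  u² squared terms: (-1)²·∫cos(3x)² dx = 1·π/2 = π/2;  (-3)²·∫sin(x)² dx = 9·π/2 = 9*π/2.
  u² cross terms: 2·(-1)·(-3)·∫cos(3x)·sin(x) dx = 6·(0) = 0.
  So ∫_0^π u² dx = π/2 + 9*π/2 + 0 = 5*π.
  (u')² squared terms: (-3)²·∫cos(x)² dx = 9·π/2 = 9*π/2;  (3)²·∫sin(3x)² dx = 9·π/2 = 9*π/2.
  (u')² cross terms: 2·(-3)·(3)·∫cos(x)·sin(3x) dx = -18·(0) = 0.
  So ∫_0^π (u')² dx = 9*π/2 + 9*π/2 + 0 = 9*π.
||u||_{H^1}^2 = (5*π) + (9*π) = 14*π.
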